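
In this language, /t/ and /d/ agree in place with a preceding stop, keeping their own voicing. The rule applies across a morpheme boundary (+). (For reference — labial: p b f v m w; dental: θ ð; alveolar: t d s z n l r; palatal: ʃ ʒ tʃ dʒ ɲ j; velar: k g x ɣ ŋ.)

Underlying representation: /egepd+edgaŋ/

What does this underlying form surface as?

[egepb+edgaŋ]

/d/ after /p/ (labial) → [b]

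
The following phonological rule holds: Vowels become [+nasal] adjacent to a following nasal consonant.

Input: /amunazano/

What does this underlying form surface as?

/a/ before nasal /m/ → [ã]
/u/ before nasal /n/ → [ũ]
/a/ before nasal /n/ → [ã]

[ãmũnazãno]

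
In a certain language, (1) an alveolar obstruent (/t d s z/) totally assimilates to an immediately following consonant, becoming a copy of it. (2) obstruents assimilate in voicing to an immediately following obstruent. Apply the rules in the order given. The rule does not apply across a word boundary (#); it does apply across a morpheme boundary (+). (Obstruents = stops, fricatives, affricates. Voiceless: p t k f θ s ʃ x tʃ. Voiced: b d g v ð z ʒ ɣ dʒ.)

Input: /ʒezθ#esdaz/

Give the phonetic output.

[ʒeθθ#eddaz]

Rule 1: /z/ before /θ/ → [θ] (total assimilation)
Rule 1: /s/ before /d/ → [d] (total assimilation)
After rule 1: ʒeθθ#eddaz
Rule 2: no segment meets the rule's conditions; no change.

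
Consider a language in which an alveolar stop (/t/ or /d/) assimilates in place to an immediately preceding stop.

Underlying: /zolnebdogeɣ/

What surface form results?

[zolnebbogeɣ]

/d/ after /b/ (labial) → [b]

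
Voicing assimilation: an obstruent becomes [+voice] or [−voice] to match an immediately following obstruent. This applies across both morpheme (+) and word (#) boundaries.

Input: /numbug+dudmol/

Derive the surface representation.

no segment meets the rule's conditions; no change.

[numbug+dudmol]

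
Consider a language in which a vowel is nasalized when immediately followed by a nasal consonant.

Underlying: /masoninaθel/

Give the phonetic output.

[masõnĩnaθel]

/o/ before nasal /n/ → [õ]
/i/ before nasal /n/ → [ĩ]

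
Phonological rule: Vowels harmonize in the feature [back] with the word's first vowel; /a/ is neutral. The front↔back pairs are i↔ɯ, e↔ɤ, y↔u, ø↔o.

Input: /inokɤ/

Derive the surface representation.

[inøke]

/o/ harmonizes with /i/ ([-back]) → [ø]
/ɤ/ harmonizes with /i/ ([-back]) → [e]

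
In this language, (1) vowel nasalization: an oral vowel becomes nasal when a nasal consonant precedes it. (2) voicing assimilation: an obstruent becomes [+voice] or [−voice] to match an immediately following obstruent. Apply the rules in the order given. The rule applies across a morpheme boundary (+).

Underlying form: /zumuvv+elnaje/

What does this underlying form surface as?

Rule 1: /u/ after nasal /m/ → [ũ]
Rule 1: /a/ after nasal /n/ → [ã]
After rule 1: zumũvv+elnãje
Rule 2: no segment meets the rule's conditions; no change.

[zumũvv+elnãje]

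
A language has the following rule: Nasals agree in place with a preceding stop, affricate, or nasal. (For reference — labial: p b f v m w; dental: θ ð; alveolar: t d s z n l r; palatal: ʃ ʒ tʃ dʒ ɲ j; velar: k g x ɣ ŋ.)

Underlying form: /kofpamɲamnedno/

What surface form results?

/ɲ/ after /m/ (labial) → [m]
/n/ after /m/ (labial) → [m]

[kofpammammedno]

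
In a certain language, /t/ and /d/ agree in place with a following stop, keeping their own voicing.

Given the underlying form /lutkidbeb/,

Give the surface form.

[lukkibbeb]

/t/ before /k/ (velar) → [k]
/d/ before /b/ (labial) → [b]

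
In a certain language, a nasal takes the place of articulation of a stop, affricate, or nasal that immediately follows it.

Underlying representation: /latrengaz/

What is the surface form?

[latreŋgaz]

/n/ before /g/ (velar) → [ŋ]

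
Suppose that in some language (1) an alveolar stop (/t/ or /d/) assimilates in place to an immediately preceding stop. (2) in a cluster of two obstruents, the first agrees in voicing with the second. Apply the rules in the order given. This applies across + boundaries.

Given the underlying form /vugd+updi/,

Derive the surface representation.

[vugg+ubbi]

Rule 1: /d/ after /g/ (velar) → [g]
Rule 1: /d/ after /p/ (labial) → [b]
After rule 1: vugg+upbi
Rule 2: /p/ before /b/ (voiced) → [b]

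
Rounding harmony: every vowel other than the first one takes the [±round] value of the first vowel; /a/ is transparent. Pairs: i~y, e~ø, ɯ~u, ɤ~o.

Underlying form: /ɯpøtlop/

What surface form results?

/ø/ harmonizes with /ɯ/ ([-round]) → [e]
/o/ harmonizes with /ɯ/ ([-round]) → [ɤ]

[ɯpetlɤp]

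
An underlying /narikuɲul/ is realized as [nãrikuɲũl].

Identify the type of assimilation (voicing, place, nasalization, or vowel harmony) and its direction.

nasalization, progressive

/a/→[ã] /u/→[ũ].
Each target copies a feature from the preceding segment, so the direction is progressive.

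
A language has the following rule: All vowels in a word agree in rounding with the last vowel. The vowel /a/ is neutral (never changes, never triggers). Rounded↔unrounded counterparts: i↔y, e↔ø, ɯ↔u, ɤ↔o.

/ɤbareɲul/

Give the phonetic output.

/ɤ/ harmonizes with /u/ ([+round]) → [o]
/e/ harmonizes with /u/ ([+round]) → [ø]

[obarøɲul]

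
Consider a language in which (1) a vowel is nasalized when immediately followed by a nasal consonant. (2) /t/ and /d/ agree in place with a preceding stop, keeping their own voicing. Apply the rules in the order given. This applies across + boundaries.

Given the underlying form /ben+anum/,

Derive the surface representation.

[bẽn+ãnũm]

Rule 1: /e/ before nasal /n/ → [ẽ]
Rule 1: /a/ before nasal /n/ → [ã]
Rule 1: /u/ before nasal /m/ → [ũ]
After rule 1: bẽn+ãnũm
Rule 2: no segment meets the rule's conditions; no change.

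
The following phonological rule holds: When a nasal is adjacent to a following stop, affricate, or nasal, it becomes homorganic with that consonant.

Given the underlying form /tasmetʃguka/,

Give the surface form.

no segment meets the rule's conditions; no change.

[tasmetʃguka]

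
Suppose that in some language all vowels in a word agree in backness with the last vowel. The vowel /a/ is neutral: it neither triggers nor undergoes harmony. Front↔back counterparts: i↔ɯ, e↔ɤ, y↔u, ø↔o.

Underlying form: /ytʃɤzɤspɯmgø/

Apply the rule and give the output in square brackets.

/ɤ/ harmonizes with /ø/ ([-back]) → [e]
/ɤ/ harmonizes with /ø/ ([-back]) → [e]
/ɯ/ harmonizes with /ø/ ([-back]) → [i]

[ytʃezespimgø]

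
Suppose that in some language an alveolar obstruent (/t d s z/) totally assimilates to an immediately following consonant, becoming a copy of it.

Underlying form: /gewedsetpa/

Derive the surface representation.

[gewesseppa]

/d/ before /s/ → [s] (total assimilation)
/t/ before /p/ → [p] (total assimilation)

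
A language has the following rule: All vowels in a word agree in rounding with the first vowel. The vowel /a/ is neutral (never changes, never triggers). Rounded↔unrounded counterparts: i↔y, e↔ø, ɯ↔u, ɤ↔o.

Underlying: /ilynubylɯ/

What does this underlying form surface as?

[ilinɯbilɯ]

/y/ harmonizes with /i/ ([-round]) → [i]
/u/ harmonizes with /i/ ([-round]) → [ɯ]
/y/ harmonizes with /i/ ([-round]) → [i]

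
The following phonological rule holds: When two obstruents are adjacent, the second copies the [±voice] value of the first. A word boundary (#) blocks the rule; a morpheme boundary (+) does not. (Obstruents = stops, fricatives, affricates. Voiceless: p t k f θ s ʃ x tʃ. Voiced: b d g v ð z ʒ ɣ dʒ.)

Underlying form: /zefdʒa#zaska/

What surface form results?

[zeftʃa#zaska]

/dʒ/ after /f/ (voiceless) → [tʃ]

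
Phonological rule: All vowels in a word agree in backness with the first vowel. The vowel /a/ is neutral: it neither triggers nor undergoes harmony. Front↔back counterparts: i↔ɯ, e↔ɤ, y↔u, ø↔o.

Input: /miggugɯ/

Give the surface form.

[miggygi]

/u/ harmonizes with /i/ ([-back]) → [y]
/ɯ/ harmonizes with /i/ ([-back]) → [i]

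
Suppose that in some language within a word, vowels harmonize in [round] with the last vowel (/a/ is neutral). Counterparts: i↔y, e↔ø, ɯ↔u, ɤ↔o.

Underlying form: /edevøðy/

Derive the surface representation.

[ødøvøðy]

/e/ harmonizes with /y/ ([+round]) → [ø]
/e/ harmonizes with /y/ ([+round]) → [ø]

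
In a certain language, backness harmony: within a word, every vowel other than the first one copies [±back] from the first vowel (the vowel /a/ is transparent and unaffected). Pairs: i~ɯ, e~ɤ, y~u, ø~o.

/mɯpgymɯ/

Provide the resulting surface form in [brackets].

[mɯpgumɯ]

/y/ harmonizes with /ɯ/ ([+back]) → [u]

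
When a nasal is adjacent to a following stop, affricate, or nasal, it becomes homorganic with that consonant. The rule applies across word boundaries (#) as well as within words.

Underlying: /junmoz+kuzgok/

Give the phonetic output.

/n/ before /m/ (labial) → [m]

[jummoz+kuzgok]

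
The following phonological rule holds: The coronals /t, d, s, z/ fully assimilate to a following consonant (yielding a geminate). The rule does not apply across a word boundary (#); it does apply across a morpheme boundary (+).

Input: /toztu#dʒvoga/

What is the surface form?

[tottu#dʒvoga]

/z/ before /t/ → [t] (total assimilation)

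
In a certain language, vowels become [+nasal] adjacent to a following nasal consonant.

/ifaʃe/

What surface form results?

[ifaʃe]

no segment meets the rule's conditions; no change.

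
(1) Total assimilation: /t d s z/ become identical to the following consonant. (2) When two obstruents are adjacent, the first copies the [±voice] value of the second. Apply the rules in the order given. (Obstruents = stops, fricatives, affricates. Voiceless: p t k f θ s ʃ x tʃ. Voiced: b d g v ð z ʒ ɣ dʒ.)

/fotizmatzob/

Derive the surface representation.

[fotimmazzob]

Rule 1: /z/ before /m/ → [m] (total assimilation)
Rule 1: /t/ before /z/ → [z] (total assimilation)
After rule 1: fotimmazzob
Rule 2: no segment meets the rule's conditions; no change.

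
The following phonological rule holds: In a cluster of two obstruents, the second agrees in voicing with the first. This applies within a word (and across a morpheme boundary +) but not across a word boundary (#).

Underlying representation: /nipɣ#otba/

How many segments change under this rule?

/ɣ/ after /p/ (voiceless) → [x]
/b/ after /t/ (voiceless) → [p]
2 segments change.

2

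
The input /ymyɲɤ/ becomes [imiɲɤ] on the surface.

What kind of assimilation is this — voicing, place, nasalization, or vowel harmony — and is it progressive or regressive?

vowel harmony, regressive

/y/→[i] /y/→[i].
Vowels agree with the last vowel, so the harmony is regressive.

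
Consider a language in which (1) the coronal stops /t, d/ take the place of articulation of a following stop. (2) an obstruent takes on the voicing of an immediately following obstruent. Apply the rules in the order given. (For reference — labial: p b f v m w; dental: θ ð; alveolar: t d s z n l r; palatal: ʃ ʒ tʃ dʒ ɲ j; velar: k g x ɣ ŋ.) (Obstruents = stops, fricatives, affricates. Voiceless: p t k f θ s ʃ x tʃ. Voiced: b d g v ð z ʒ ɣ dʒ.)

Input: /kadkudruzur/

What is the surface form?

Rule 1: /d/ before /k/ (velar) → [g]
After rule 1: kagkudruzur
Rule 2: /g/ before /k/ (voiceless) → [k]

[kakkudruzur]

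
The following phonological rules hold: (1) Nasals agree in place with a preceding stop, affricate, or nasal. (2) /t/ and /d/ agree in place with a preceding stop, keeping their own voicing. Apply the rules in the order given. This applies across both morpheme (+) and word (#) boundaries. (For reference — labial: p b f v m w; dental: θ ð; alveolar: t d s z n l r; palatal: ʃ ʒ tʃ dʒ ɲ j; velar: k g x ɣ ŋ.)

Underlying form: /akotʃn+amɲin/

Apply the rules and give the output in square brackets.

[akotʃɲ+ammin]

Rule 1: /n/ after /tʃ/ (palatal) → [ɲ]
Rule 1: /ɲ/ after /m/ (labial) → [m]
After rule 1: akotʃɲ+ammin
Rule 2: no segment meets the rule's conditions; no change.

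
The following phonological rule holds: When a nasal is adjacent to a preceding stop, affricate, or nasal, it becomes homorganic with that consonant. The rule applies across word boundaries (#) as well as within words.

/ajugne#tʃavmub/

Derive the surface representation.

[ajugŋe#tʃavmub]

/n/ after /g/ (velar) → [ŋ]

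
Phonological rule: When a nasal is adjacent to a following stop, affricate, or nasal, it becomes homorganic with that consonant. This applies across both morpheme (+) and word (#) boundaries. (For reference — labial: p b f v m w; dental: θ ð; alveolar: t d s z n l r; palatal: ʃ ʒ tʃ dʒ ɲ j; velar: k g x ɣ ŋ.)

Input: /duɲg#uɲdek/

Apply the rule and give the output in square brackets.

/ɲ/ before /g/ (velar) → [ŋ]
/ɲ/ before /d/ (alveolar) → [n]

[duŋg#undek]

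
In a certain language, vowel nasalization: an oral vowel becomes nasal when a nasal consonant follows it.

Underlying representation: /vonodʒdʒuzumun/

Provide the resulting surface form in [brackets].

[võnodʒdʒuzũmũn]

/o/ before nasal /n/ → [õ]
/u/ before nasal /m/ → [ũ]
/u/ before nasal /n/ → [ũ]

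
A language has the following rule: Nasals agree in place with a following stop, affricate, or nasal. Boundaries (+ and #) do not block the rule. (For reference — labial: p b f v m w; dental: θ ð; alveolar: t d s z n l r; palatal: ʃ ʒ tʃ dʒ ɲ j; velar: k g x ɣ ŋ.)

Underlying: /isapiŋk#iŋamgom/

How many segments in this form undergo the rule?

/m/ before /g/ (velar) → [ŋ]
1 segment changes.

1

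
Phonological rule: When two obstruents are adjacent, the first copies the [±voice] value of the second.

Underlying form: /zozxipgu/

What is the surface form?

/z/ before /x/ (voiceless) → [s]
/p/ before /g/ (voiced) → [b]

[zosxibgu]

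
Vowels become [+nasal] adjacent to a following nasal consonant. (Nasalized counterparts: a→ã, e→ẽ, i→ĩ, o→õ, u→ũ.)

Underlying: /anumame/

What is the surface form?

[ãnũmãme]

/a/ before nasal /n/ → [ã]
/u/ before nasal /m/ → [ũ]
/a/ before nasal /m/ → [ã]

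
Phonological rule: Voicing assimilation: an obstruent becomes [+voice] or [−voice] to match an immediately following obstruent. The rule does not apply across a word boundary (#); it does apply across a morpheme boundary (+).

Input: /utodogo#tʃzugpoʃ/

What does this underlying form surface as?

/tʃ/ before /z/ (voiced) → [dʒ]
/g/ before /p/ (voiceless) → [k]

[utodogo#dʒzukpoʃ]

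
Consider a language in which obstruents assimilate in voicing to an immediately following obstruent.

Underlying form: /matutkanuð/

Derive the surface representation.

[matutkanuð]

no segment meets the rule's conditions; no change.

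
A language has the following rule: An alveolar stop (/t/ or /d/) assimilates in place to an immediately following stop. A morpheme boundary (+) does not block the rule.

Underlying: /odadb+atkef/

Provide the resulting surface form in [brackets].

/d/ before /b/ (labial) → [b]
/t/ before /k/ (velar) → [k]

[odabb+akkef]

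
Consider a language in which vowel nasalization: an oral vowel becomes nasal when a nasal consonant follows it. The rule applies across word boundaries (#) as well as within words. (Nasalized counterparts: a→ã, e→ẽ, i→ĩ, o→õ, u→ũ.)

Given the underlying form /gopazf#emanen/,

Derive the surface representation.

[gopazf#ẽmãnẽn]

/e/ before nasal /m/ → [ẽ]
/a/ before nasal /n/ → [ã]
/e/ before nasal /n/ → [ẽ]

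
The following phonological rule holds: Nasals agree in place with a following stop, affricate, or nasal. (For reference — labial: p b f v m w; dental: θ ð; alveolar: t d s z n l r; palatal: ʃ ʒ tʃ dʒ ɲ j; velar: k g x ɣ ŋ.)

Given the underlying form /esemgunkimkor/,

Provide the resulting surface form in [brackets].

[eseŋguŋkiŋkor]

/m/ before /g/ (velar) → [ŋ]
/n/ before /k/ (velar) → [ŋ]
/m/ before /k/ (velar) → [ŋ]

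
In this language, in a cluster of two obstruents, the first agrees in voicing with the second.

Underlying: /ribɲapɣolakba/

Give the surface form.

[ribɲabɣolagba]

/p/ before /ɣ/ (voiced) → [b]
/k/ before /b/ (voiced) → [g]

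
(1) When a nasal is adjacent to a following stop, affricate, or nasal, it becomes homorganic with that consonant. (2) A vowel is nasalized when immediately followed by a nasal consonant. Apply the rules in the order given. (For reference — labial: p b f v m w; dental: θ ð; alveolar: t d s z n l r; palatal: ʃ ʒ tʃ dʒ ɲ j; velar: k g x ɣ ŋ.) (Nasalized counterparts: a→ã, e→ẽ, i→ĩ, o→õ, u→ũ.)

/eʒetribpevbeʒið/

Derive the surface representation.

[eʒetribpevbeʒið]

Rule 1: no segment meets the rule's conditions; no change.
After rule 1: eʒetribpevbeʒið
Rule 2: no segment meets the rule's conditions; no change.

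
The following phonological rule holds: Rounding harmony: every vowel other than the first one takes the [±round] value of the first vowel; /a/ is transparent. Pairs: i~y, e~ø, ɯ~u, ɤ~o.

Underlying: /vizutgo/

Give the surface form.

/u/ harmonizes with /i/ ([-round]) → [ɯ]
/o/ harmonizes with /i/ ([-round]) → [ɤ]

[vizɯtgɤ]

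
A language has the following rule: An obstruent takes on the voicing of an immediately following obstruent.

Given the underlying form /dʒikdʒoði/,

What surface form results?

[dʒigdʒoði]

/k/ before /dʒ/ (voiced) → [g]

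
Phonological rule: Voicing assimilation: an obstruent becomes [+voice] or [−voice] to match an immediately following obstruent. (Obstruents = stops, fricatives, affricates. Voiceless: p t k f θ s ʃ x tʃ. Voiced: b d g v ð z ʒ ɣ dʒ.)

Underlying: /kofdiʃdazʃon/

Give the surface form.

/f/ before /d/ (voiced) → [v]
/ʃ/ before /d/ (voiced) → [ʒ]
/z/ before /ʃ/ (voiceless) → [s]

[kovdiʒdasʃon]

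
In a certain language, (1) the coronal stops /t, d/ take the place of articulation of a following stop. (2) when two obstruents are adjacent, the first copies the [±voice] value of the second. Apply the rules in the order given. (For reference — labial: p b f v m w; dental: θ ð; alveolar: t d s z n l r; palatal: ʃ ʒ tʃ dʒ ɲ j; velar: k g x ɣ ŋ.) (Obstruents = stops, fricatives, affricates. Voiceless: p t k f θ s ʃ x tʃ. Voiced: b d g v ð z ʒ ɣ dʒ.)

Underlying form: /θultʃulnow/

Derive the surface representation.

[θultʃulnow]

Rule 1: no segment meets the rule's conditions; no change.
After rule 1: θultʃulnow
Rule 2: no segment meets the rule's conditions; no change.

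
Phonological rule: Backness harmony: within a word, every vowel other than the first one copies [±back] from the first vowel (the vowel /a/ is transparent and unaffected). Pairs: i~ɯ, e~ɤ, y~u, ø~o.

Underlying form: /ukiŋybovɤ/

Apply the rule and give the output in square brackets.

/i/ harmonizes with /u/ ([+back]) → [ɯ]
/y/ harmonizes with /u/ ([+back]) → [u]

[ukɯŋubovɤ]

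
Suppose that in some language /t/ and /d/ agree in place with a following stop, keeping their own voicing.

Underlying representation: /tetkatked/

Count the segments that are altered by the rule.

/t/ before /k/ (velar) → [k]
/t/ before /k/ (velar) → [k]
2 segments change.

2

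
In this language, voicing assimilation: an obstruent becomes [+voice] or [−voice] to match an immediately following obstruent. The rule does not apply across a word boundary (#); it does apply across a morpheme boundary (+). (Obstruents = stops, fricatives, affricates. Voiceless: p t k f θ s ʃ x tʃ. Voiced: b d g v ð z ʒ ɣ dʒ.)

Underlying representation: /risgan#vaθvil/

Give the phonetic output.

[rizgan#vaðvil]

/s/ before /g/ (voiced) → [z]
/θ/ before /v/ (voiced) → [ð]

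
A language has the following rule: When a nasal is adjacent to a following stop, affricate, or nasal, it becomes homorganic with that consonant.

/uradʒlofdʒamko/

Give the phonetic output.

[uradʒlofdʒaŋko]

/m/ before /k/ (velar) → [ŋ]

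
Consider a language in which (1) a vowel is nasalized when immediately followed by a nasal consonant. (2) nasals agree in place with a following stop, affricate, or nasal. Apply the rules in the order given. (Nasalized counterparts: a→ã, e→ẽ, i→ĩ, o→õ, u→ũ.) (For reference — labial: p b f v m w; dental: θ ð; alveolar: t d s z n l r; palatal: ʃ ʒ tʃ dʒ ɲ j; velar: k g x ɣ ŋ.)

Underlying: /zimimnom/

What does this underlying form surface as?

Rule 1: /i/ before nasal /m/ → [ĩ]
Rule 1: /i/ before nasal /m/ → [ĩ]
Rule 1: /o/ before nasal /m/ → [õ]
After rule 1: zĩmĩmnõm
Rule 2: /m/ before /n/ (alveolar) → [n]

[zĩmĩnnõm]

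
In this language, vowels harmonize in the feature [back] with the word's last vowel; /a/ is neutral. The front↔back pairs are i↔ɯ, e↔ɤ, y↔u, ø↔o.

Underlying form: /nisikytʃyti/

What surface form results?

no segment meets the rule's conditions; no change.

[nisikytʃyti]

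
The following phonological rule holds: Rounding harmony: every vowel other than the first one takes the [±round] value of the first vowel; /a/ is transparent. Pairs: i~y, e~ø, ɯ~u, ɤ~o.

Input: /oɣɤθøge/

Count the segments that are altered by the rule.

/ɤ/ harmonizes with /o/ ([+round]) → [o]
/e/ harmonizes with /o/ ([+round]) → [ø]
2 segments change.

2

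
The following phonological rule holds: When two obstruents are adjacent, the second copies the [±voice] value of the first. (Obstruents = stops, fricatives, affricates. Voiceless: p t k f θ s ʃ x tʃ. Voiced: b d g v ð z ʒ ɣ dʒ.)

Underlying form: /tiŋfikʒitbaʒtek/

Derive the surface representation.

/ʒ/ after /k/ (voiceless) → [ʃ]
/b/ after /t/ (voiceless) → [p]
/t/ after /ʒ/ (voiced) → [d]

[tiŋfikʃitpaʒdek]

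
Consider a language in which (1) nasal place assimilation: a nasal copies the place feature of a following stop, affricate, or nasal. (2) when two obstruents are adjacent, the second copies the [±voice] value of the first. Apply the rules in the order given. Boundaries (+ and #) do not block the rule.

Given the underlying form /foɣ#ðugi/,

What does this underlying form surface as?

Rule 1: no segment meets the rule's conditions; no change.
After rule 1: foɣ#ðugi
Rule 2: no segment meets the rule's conditions; no change.

[foɣ#ðugi]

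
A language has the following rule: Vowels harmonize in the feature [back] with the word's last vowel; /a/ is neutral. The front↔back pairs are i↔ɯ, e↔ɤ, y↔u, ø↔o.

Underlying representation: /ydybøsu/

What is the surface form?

[udubosu]

/y/ harmonizes with /u/ ([+back]) → [u]
/y/ harmonizes with /u/ ([+back]) → [u]
/ø/ harmonizes with /u/ ([+back]) → [o]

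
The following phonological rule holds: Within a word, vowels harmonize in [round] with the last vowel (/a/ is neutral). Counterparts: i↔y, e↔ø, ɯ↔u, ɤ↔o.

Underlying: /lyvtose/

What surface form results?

/y/ harmonizes with /e/ ([-round]) → [i]
/o/ harmonizes with /e/ ([-round]) → [ɤ]

[livtɤse]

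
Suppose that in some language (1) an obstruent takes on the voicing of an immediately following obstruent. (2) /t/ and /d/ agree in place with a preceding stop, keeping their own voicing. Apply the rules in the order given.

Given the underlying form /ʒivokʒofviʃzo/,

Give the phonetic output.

[ʒivogʒovviʒzo]

Rule 1: /k/ before /ʒ/ (voiced) → [g]
Rule 1: /f/ before /v/ (voiced) → [v]
Rule 1: /ʃ/ before /z/ (voiced) → [ʒ]
After rule 1: ʒivogʒovviʒzo
Rule 2: no segment meets the rule's conditions; no change.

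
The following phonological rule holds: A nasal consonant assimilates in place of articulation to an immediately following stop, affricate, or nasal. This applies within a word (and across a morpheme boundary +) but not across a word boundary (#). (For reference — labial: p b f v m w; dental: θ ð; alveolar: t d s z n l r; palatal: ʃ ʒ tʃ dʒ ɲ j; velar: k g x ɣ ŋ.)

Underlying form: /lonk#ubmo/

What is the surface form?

/n/ before /k/ (velar) → [ŋ]

[loŋk#ubmo]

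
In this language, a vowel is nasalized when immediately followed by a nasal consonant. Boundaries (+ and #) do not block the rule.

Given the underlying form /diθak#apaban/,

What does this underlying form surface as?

[diθak#apabãn]

/a/ before nasal /n/ → [ã]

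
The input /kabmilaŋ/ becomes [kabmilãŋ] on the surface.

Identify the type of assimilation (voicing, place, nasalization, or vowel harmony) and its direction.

nasalization, regressive

/a/→[ã].
Each target copies a feature from the following segment, so the direction is regressive.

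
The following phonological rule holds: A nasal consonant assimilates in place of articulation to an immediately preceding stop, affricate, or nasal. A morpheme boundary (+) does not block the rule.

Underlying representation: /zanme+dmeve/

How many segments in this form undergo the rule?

/m/ after /n/ (alveolar) → [n]
/m/ after /d/ (alveolar) → [n]
2 segments change.

2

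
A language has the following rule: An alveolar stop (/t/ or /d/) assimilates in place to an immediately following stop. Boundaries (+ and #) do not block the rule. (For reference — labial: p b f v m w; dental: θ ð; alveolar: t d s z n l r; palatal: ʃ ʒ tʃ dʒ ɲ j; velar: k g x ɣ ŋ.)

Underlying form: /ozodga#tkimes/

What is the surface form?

[ozogga#kkimes]

/d/ before /g/ (velar) → [g]
/t/ before /k/ (velar) → [k]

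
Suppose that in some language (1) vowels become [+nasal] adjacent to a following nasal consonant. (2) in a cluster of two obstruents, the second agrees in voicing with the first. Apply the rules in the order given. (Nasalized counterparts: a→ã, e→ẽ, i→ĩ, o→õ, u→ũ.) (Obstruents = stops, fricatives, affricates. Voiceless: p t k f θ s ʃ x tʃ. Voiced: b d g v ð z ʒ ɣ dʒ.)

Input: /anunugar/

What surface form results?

[ãnũnugar]

Rule 1: /a/ before nasal /n/ → [ã]
Rule 1: /u/ before nasal /n/ → [ũ]
After rule 1: ãnũnugar
Rule 2: no segment meets the rule's conditions; no change.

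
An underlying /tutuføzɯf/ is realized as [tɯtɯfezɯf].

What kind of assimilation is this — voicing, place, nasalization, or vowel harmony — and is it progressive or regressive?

/u/→[ɯ] /u/→[ɯ] /ø/→[e].
Vowels agree with the last vowel, so the harmony is regressive.

vowel harmony, regressive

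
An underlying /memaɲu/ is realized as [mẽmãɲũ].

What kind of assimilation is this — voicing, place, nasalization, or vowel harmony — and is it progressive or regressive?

nasalization, progressive

/e/→[ẽ] /a/→[ã] /u/→[ũ].
Each target copies a feature from the preceding segment, so the direction is progressive.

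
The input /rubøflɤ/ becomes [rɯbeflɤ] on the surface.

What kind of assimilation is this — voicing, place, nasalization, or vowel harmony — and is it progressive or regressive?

vowel harmony, regressive

/u/→[ɯ] /ø/→[e].
Vowels agree with the last vowel, so the harmony is regressive.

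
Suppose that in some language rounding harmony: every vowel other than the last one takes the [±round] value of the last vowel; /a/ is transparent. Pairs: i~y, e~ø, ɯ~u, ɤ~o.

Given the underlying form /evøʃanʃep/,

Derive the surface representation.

[eveʃanʃep]

/ø/ harmonizes with /e/ ([-round]) → [e]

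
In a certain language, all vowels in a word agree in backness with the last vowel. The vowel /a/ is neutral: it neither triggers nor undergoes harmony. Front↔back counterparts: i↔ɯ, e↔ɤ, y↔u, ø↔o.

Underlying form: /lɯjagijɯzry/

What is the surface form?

[lijagijizry]

/ɯ/ harmonizes with /y/ ([-back]) → [i]
/ɯ/ harmonizes with /y/ ([-back]) → [i]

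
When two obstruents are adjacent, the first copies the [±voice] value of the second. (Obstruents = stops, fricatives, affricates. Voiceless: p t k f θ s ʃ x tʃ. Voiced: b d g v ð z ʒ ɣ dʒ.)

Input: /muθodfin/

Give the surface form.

/d/ before /f/ (voiceless) → [t]

[muθotfin]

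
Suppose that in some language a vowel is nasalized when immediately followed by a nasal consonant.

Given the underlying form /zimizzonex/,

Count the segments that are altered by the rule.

2

/i/ before nasal /m/ → [ĩ]
/o/ before nasal /n/ → [õ]
2 segments change.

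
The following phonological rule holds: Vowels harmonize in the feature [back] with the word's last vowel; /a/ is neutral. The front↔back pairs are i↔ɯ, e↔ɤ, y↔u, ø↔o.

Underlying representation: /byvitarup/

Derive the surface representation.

[buvɯtarup]

/y/ harmonizes with /u/ ([+back]) → [u]
/i/ harmonizes with /u/ ([+back]) → [ɯ]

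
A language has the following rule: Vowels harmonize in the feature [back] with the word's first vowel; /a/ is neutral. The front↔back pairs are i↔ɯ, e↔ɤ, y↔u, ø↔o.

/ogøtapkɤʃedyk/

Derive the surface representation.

/ø/ harmonizes with /o/ ([+back]) → [o]
/e/ harmonizes with /o/ ([+back]) → [ɤ]
/y/ harmonizes with /o/ ([+back]) → [u]

[ogotapkɤʃɤduk]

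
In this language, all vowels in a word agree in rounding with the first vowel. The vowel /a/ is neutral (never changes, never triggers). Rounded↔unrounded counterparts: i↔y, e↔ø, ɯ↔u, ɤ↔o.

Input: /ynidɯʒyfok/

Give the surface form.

/i/ harmonizes with /y/ ([+round]) → [y]
/ɯ/ harmonizes with /y/ ([+round]) → [u]

[ynyduʒyfok]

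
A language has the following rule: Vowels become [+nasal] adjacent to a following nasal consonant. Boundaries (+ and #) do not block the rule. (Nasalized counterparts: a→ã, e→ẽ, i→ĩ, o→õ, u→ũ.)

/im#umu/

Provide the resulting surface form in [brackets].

[ĩm#ũmu]

/i/ before nasal /m/ → [ĩ]
/u/ before nasal /m/ → [ũ]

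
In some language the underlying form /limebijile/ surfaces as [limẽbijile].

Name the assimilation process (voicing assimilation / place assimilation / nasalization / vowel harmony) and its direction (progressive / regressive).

nasalization, progressive

/e/→[ẽ].
Each target copies a feature from the preceding segment, so the direction is progressive.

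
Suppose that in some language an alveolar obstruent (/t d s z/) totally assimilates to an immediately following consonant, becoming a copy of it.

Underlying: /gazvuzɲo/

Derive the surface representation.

/z/ before /v/ → [v] (total assimilation)
/z/ before /ɲ/ → [ɲ] (total assimilation)

[gavvuɲɲo]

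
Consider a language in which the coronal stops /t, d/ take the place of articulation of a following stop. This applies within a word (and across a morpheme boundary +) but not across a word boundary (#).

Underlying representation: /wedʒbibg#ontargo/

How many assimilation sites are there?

0

No segment meets the rule's conditions.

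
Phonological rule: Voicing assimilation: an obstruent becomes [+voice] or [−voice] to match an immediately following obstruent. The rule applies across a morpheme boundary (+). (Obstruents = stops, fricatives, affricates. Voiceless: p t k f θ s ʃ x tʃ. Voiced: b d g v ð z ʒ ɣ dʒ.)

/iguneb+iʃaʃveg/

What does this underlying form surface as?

/ʃ/ before /v/ (voiced) → [ʒ]

[iguneb+iʃaʒveg]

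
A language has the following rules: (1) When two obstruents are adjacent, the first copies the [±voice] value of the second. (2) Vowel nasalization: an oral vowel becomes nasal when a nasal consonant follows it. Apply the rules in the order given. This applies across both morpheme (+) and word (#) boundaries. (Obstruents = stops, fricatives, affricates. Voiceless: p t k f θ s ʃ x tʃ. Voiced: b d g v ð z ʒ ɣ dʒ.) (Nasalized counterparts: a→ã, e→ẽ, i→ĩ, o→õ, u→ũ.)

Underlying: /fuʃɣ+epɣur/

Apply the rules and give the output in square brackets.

[fuʒɣ+ebɣur]

Rule 1: /ʃ/ before /ɣ/ (voiced) → [ʒ]
Rule 1: /p/ before /ɣ/ (voiced) → [b]
After rule 1: fuʒɣ+ebɣur
Rule 2: no segment meets the rule's conditions; no change.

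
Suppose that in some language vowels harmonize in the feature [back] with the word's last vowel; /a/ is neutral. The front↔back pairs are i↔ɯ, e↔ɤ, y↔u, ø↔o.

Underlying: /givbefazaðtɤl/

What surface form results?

[gɯvbɤfazaðtɤl]

/i/ harmonizes with /ɤ/ ([+back]) → [ɯ]
/e/ harmonizes with /ɤ/ ([+back]) → [ɤ]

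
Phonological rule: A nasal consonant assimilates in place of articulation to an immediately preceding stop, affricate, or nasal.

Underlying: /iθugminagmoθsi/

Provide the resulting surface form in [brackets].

[iθugŋinagŋoθsi]

/m/ after /g/ (velar) → [ŋ]
/m/ after /g/ (velar) → [ŋ]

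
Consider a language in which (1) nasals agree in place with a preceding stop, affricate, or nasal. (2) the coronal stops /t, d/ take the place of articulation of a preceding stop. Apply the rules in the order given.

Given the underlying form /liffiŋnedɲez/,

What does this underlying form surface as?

Rule 1: /n/ after /ŋ/ (velar) → [ŋ]
Rule 1: /ɲ/ after /d/ (alveolar) → [n]
After rule 1: liffiŋŋednez
Rule 2: no segment meets the rule's conditions; no change.

[liffiŋŋednez]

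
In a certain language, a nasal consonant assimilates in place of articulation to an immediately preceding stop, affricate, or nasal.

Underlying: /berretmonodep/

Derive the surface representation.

[berretnonodep]

/m/ after /t/ (alveolar) → [n]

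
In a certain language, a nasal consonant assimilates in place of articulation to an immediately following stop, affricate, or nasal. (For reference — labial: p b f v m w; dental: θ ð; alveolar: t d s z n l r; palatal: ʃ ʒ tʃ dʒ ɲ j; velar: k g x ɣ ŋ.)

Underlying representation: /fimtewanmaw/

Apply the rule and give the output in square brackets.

[fintewammaw]

/m/ before /t/ (alveolar) → [n]
/n/ before /m/ (labial) → [m]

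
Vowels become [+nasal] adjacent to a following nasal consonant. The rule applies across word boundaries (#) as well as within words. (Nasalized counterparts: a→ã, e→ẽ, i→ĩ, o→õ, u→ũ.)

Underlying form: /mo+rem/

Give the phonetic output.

[mo+rẽm]

/e/ before nasal /m/ → [ẽ]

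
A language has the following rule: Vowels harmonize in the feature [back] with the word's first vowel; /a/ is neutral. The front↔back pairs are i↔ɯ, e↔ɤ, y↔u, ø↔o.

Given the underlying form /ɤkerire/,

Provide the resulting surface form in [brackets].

/e/ harmonizes with /ɤ/ ([+back]) → [ɤ]
/i/ harmonizes with /ɤ/ ([+back]) → [ɯ]
/e/ harmonizes with /ɤ/ ([+back]) → [ɤ]

[ɤkɤrɯrɤ]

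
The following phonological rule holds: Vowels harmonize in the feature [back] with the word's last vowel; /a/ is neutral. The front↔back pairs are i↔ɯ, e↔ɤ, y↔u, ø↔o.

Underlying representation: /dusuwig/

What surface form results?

[dysywig]

/u/ harmonizes with /i/ ([-back]) → [y]
/u/ harmonizes with /i/ ([-back]) → [y]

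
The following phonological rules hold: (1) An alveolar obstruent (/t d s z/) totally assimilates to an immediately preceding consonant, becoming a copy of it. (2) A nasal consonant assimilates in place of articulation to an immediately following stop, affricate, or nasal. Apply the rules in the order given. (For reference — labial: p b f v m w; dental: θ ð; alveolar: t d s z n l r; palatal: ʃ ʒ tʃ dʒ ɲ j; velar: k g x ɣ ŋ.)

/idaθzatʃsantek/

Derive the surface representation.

Rule 1: /z/ after /θ/ → [θ] (total assimilation)
Rule 1: /s/ after /tʃ/ → [tʃ] (total assimilation)
Rule 1: /t/ after /n/ → [n] (total assimilation)
After rule 1: idaθθatʃtʃannek
Rule 2: no segment meets the rule's conditions; no change.

[idaθθatʃtʃannek]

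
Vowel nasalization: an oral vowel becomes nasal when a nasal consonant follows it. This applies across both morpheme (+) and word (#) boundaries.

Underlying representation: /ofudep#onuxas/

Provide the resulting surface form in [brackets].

[ofudep#õnuxas]

/o/ before nasal /n/ → [õ]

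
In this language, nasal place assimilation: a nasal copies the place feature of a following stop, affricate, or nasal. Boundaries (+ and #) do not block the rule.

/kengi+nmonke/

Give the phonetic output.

/n/ before /g/ (velar) → [ŋ]
/n/ before /m/ (labial) → [m]
/n/ before /k/ (velar) → [ŋ]

[keŋgi+mmoŋke]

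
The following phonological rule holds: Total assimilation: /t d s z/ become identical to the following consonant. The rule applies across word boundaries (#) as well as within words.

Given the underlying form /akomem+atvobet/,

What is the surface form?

/t/ before /v/ → [v] (total assimilation)

[akomem+avvobet]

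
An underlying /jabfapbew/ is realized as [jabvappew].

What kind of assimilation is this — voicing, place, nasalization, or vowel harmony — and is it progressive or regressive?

voicing assimilation, progressive

/f/→[v] /b/→[p].
Each target copies a feature from the preceding segment, so the direction is progressive.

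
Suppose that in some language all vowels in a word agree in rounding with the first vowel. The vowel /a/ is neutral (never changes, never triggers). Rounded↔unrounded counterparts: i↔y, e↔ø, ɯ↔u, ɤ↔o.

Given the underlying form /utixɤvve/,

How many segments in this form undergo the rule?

/i/ harmonizes with /u/ ([+round]) → [y]
/ɤ/ harmonizes with /u/ ([+round]) → [o]
/e/ harmonizes with /u/ ([+round]) → [ø]
3 segments change.

3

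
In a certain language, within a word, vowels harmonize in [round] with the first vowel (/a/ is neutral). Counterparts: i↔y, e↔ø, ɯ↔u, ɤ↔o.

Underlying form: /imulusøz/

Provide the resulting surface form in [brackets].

/u/ harmonizes with /i/ ([-round]) → [ɯ]
/u/ harmonizes with /i/ ([-round]) → [ɯ]
/ø/ harmonizes with /i/ ([-round]) → [e]

[imɯlɯsez]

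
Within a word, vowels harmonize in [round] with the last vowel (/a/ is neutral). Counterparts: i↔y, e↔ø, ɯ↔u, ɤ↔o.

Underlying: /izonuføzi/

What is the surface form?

[izɤnɯfezi]

/o/ harmonizes with /i/ ([-round]) → [ɤ]
/u/ harmonizes with /i/ ([-round]) → [ɯ]
/ø/ harmonizes with /i/ ([-round]) → [e]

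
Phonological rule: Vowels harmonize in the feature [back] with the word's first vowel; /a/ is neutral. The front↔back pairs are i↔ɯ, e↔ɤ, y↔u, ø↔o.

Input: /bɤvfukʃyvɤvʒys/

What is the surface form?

/y/ harmonizes with /ɤ/ ([+back]) → [u]
/y/ harmonizes with /ɤ/ ([+back]) → [u]

[bɤvfukʃuvɤvʒus]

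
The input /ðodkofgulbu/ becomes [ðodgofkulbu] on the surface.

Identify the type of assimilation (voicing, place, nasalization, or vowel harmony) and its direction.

voicing assimilation, progressive

/k/→[g] /g/→[k].
Each target copies a feature from the preceding segment, so the direction is progressive.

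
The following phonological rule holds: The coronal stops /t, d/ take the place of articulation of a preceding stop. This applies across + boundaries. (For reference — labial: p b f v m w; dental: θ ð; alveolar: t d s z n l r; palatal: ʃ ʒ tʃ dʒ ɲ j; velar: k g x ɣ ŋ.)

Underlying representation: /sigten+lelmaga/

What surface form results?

[sigken+lelmaga]

/t/ after /g/ (velar) → [k]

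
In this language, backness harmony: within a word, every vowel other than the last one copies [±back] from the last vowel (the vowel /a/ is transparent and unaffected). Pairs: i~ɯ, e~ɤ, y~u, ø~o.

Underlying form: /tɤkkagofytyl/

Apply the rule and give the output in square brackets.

[tekkagøfytyl]

/ɤ/ harmonizes with /y/ ([-back]) → [e]
/o/ harmonizes with /y/ ([-back]) → [ø]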